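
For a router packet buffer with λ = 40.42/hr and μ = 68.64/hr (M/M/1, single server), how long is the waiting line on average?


ρ = 40.42/68.64 = 0.5889
Lq = ρ²/(1−ρ) = 0.3468/0.4111 = 0.8434

Final: 0.8434


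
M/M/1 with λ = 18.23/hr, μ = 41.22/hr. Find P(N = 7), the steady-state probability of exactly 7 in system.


ρ = 18.23/41.22 = 0.4423
P_n = (1−ρ)·ρ^n = (1 − 0.4423)·0.4423^7 = 0.5577·0.003309 = 0.001846

Final: 0.001846


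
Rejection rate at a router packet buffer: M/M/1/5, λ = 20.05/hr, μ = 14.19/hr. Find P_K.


ρ = λ/μ = 20.05/14.19 = 1.4130
P_K = (1−ρ)ρ^K/(1−ρ^(K+1)) = (-0.4130·5.631964)/(1 − 7.957779)
= -2.325815/-6.957779 = 0.334275

Final: 0.334275


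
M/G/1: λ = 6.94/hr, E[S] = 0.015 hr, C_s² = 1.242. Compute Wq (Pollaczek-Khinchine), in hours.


ρ = λ·E[S] = 6.94·0.015 = 0.1041
E[S²] = E[S]²(1+C_s²) = 0.015²·(1+1.242) = 0.0005045
Wq = λ·E[S²]/(2(1−ρ)) = 6.94·0.0005045/(2·0.8959) = 0.001954 hr

Final: 0.001954 hr


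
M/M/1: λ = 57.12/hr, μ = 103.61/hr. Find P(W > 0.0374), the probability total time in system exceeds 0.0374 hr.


W ~ Exponential(μ−λ) for M/M/1.
μ − λ = 103.61 − 57.12 = 46.4900
P(W > t) = e^{−(μ−λ)t} = e^{−1.7387} = 0.175744

Final: 0.175744


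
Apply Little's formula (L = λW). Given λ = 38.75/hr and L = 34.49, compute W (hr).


W = L/λ = 34.49/38.75 = 0.8901 hr

Final: 0.8901 hr


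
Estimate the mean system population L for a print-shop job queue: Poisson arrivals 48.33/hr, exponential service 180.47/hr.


ρ = λ/μ = 48.33/180.47 = 0.2678
L = ρ/(1−ρ) = 0.2678/(1 − 0.2678) = 0.2678/0.7322 = 0.3657

Final: 0.3657


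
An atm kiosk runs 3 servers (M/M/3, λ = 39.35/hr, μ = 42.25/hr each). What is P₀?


a = λ/μ = 39.35/42.25 = 0.9314; ρ = a/c = 0.3105
Σ_{k=0}^{2} a^k/k! (terms k=0..2) = 1.00000 + 0.93136 + 0.43372 = 2.36508
Tail: a^3/(3!(1−ρ)) = 0.80789/(6·0.6895) = 0.19527
P₀ = 1/(2.36508 + 0.19527) = 1/2.56035 = 0.390572

Final: 0.390572


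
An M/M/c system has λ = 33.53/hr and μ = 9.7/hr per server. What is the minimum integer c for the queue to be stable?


Stability requires cμ > λ ⇔ c > λ/μ.
λ/μ = 33.53/9.7 = 3.4567
Minimum integer c = ⌊3.4567⌋ + 1 = 4
Check: 4·9.7 = 38.80 > 33.53, while 3·9.7 = 29.10 ≤ 33.53

Final: 4 servers


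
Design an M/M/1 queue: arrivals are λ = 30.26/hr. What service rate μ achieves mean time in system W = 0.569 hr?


W = 1/(μ−λ) ⇒ μ − λ = 1/W = 1/0.569 = 1.7575
μ = λ + 1/W = 30.26 + 1.7575 = 32.0175 per hr

Final: 32.0175 /hr


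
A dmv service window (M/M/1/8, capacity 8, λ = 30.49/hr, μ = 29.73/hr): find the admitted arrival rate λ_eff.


ρ = 1.0256; P_K = (1−ρ)ρ^8/(1−ρ^9) = 0.122655
λ_eff = λ(1 − P_K) = 30.49·(1 − 0.122655) = 30.49·0.877345 = 26.7502 /hr

Final: 26.7502 /hr


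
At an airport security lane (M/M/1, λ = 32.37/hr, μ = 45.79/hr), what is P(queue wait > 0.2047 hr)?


ρ = 32.37/45.79 = 0.7069
P(Wq > t) = ρ·e^{−(μ−λ)t} = 0.7069·e^{−2.7471}
= 0.7069·0.064115 = 0.045324

Final: 0.045324


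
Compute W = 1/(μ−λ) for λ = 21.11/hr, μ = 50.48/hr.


W = 1/(μ−λ) = 1/(50.48 − 21.11) = 1/29.37 = 0.03405 hr

Final: 0.03405 hr


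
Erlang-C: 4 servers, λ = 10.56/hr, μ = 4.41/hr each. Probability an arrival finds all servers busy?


a = λ/μ = 2.3946; ρ = a/4 = 0.5986
P₀ = 0.083591 (from M/M/c formula)
C(c,a) = [a^c/(c!(1−ρ))]·P₀ = [32.87769/(24·0.4014)]·0.083591
= 3.41315·0.083591 = 0.285308

Final: 0.285308


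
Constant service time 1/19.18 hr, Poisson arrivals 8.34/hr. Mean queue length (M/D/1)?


ρ = 8.34/19.18 = 0.4348
M/D/1: Lq = ρ²/(2(1−ρ)) = 0.1891/(2·0.5652) = 0.16727

Final: 0.16727


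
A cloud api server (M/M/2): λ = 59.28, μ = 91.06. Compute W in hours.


a = 0.6510; ρ = 0.3255; P₀ = 0.508865
Lq = P₀·a^c·ρ/(c!(1−ρ)²) = 0.07715
Wq = Lq/λ = 0.07715/59.28 = 0.001301 hr
W = Wq + 1/μ = 0.001301 + 0.01098 = 0.01228 hr

Final: 0.01228 hr


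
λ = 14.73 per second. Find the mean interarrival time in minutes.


Mean interarrival time = 1/λ = 1/14.73 second = 0.06789 second
In minutes: 0.06789 × 0.0166667 = 0.001131 min

Final: 0.001131 min


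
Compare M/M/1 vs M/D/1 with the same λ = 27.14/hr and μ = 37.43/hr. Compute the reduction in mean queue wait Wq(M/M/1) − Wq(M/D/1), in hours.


ρ = 27.14/37.43 = 0.7251
Wq(M/M/1) = ρ/(μ−λ) = 0.7251/10.29 = 0.07047 hr
Wq(M/D/1) = ρ/(2(μ−λ)) = 0.03523 hr
Savings = 0.07047 − 0.03523 = 0.03523 hr

Final: 0.03523 hr


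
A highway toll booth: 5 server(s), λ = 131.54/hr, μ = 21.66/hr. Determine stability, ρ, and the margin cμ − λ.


Total capacity cμ = 5·21.66 = 108.30/hr
ρ = λ/(cμ) = 131.54/108.30 = 1.2146
Stable ⇔ ρ < 1: NO
Spare capacity = cμ − λ = 108.30 − 131.54 = -23.24/hr

Final: ρ = 1.2146; unstable; margin = -23.24/hr


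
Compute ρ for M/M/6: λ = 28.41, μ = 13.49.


ρ = λ/(cμ) = 28.41/(6·13.49) = 28.41/80.94 = 0.3510

Final: 0.3510


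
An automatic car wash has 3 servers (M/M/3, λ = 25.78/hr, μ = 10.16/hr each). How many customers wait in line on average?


a = λ/μ = 2.5374; ρ = a/3 = 0.8458
P₀ = 0.040960
Lq = P₀·a^c·ρ / (c!·(1−ρ)²) = 0.040960·16.33682·0.8458/(6·0.02378)
= 3.96711

Final: 3.96711


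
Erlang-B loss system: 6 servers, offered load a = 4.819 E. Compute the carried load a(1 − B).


B(6,4.819) = 0.178213 (Erlang-B)
Carried load = a(1 − B) = 4.819·(1 − 0.178213) = 4.819·0.821787 = 3.9602 E

Final: 3.9602 Erlangs


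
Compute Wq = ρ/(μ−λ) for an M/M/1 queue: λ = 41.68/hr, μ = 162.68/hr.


ρ = 41.68/162.68 = 0.2562
Wq = ρ/(μ−λ) = 0.2562/(162.68 − 41.68) = 0.2562/121.00 = 0.002117 hr

Final: 0.002117 hr


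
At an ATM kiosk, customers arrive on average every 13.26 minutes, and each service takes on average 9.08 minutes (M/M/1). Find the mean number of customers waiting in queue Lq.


λ = 60/13.26 = 4.5249 /hr
μ = 60/9.08 = 6.6079 /hr
ρ = λ/μ = 4.5249/6.6079 = 0.6848
Lq = ρ²/(1−ρ) = 0.4689/0.3152 = 1.4875

Final: 1.4875


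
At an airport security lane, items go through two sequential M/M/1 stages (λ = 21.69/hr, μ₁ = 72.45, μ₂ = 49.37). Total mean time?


Each node sees arrival rate λ = 21.69/hr (tandem ⇒ throughput preserved).
W₁ = 1/(μ₁−λ) = 1/(72.45−21.69) = 0.01970 hr
W₂ = 1/(μ₂−λ) = 1/(49.37−21.69) = 0.03613 hr
W_total = W₁ + W₂ = 0.01970 + 0.03613 = 0.05583 hr

Final: 0.05583 hr


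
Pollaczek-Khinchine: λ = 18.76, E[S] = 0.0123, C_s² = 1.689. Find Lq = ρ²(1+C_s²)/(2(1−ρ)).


ρ = λ·E[S] = 18.76·0.0123 = 0.2307
Lq = ρ²(1+C_s²)/(2(1−ρ)) = 0.05324·(1+1.689)/(2·0.7693)
= 0.05324·2.6890/1.5385 = 0.09306

Final: 0.09306


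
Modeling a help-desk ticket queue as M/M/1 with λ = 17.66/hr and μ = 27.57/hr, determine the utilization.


ρ = λ/μ = 17.66/27.57 = 0.6406

Final: 0.6406


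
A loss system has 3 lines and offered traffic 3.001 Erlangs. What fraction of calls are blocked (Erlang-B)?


B(c,a) = (a^c/c!) / Σ_{k=0}^{c} a^k/k!
a^3/3! = 4.504502
Σ terms (k=0..3): 1.00000 + 3.00100 + 4.50300 + 4.50450 = 13.008502
B = 4.504502/13.008502 = 0.346274

Final: 0.346274


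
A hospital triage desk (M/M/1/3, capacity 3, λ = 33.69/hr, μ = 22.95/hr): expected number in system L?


ρ = 33.69/22.95 = 1.4680
L = ρ[1 − (K+1)ρ^K + Kρ^(K+1)] / [(1−ρ)(1−ρ^(K+1))]
Numerator: 1.4680·(1 − 4·3.163406 + 3·4.643798) = 3.343704
Denominator: (-0.4680)·(-3.643798) = 1.705202
L = 3.343704/1.705202 = 1.9609

Final: 1.9609


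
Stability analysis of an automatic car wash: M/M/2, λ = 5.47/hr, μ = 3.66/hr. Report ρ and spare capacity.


Total capacity cμ = 2·3.66 = 7.32/hr
ρ = λ/(cμ) = 5.47/7.32 = 0.7473
Stable ⇔ ρ < 1: YES
Spare capacity = cμ − λ = 7.32 − 5.47 = 1.85/hr

Final: ρ = 0.7473; stable; margin = 1.85/hr


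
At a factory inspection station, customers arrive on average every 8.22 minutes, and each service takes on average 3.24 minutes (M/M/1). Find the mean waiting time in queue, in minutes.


λ = 60/8.22 = 7.2993 /hr
μ = 60/3.24 = 18.5185 /hr
ρ = λ/μ = 7.2993/18.5185 = 0.3942
Wq = ρ/(μ−λ) = 0.3942/(18.5185−7.2993) = 0.03513 hr
In minutes: 0.03513·60 = 2.108 min

Final: 2.108 min


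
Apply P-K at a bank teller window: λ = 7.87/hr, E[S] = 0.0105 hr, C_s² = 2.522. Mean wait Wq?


ρ = λ·E[S] = 7.87·0.0105 = 0.08264
E[S²] = E[S]²(1+C_s²) = 0.0105²·(1+2.522) = 0.0003883
Wq = λ·E[S²]/(2(1−ρ)) = 7.87·0.0003883/(2·0.9174) = 0.001666 hr

Final: 0.001666 hr


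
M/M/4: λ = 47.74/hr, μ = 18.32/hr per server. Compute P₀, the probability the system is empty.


a = λ/μ = 47.74/18.32 = 2.6059; ρ = a/c = 0.6515
Σ_{k=0}^{3} a^k/k! (terms k=0..3) = 1.00000 + 2.60590 + 3.39534 + 2.94930 = 9.95054
Tail: a^4/(4!(1−ρ)) = 46.11347/(24·0.3485) = 5.51291
P₀ = 1/(9.95054 + 5.51291) = 1/15.46346 = 0.064669

Final: 0.064669


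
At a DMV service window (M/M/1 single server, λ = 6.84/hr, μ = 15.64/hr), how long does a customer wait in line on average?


ρ = 6.84/15.64 = 0.4373
Wq = ρ/(μ−λ) = 0.4373/(15.64 − 6.84) = 0.4373/8.80 = 0.04970 hr

Final: 0.04970 hr


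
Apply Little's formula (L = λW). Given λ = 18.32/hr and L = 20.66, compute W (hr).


W = L/λ = 20.66/18.32 = 1.1277 hr

Final: 1.1277 hr


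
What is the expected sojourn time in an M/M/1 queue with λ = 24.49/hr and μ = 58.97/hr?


W = 1/(μ−λ) = 1/(58.97 − 24.49) = 1/34.48 = 0.02900 hr

Final: 0.02900 hr


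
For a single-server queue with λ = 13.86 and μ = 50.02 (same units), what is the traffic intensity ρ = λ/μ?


ρ = λ/μ = 13.86/50.02 = 0.2771

Final: 0.2771


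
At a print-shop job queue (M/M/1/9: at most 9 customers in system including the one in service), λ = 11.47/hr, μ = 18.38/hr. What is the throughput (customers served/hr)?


ρ = 0.6240; P_K = (1−ρ)ρ^9/(1−ρ^10) = 0.005445
λ_eff = λ(1 − P_K) = 11.47·(1 − 0.005445) = 11.47·0.994555 = 11.4075 /hr

Final: 11.4075 /hr


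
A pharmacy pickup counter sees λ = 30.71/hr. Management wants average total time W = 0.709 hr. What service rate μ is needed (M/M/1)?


W = 1/(μ−λ) ⇒ μ − λ = 1/W = 1/0.709 = 1.4104
μ = λ + 1/W = 30.71 + 1.4104 = 32.1204 per hr

Final: 32.1204 /hr


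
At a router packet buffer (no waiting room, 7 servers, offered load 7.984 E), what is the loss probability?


B(c,a) = (a^c/c!) / Σ_{k=0}^{c} a^k/k!
a^7/7! = 410.311001
Σ terms (k=0..7): 1.00000 + 7.98400 + 31.87213 + 84.82236 + 169.30542 + 270.34690 + 359.74161 + 410.31100 = 1335.383420
B = 410.311001/1335.383420 = 0.307261

Final: 0.307261


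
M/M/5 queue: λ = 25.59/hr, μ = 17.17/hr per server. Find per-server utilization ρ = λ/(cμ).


ρ = λ/(cμ) = 25.59/(5·17.17) = 25.59/85.85 = 0.2981

Final: 0.2981


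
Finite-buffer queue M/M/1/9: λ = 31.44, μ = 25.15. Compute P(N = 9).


ρ = λ/μ = 31.44/25.15 = 1.2501
P_K = (1−ρ)ρ^K/(1−ρ^(K+1)) = (-0.2501·7.455915)/(1 − 9.320635)
= -1.864720/-8.320635 = 0.224108

Final: 0.224108


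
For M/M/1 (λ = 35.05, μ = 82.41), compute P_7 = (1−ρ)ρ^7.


ρ = 35.05/82.41 = 0.4253
P_n = (1−ρ)·ρ^n = (1 − 0.4253)·0.4253^7 = 0.5747·0.002517 = 0.001447

Final: 0.001447


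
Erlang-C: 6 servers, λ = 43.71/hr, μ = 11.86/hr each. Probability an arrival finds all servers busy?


a = λ/μ = 3.6855; ρ = a/6 = 0.6142
P₀ = 0.023699 (from M/M/c formula)
C(c,a) = [a^c/(c!(1−ρ))]·P₀ = [2505.97483/(720·0.3858)]·0.023699
= 9.02273·0.023699 = 0.213826

Final: 0.213826


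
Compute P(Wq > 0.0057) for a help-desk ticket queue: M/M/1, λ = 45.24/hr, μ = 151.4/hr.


ρ = 45.24/151.4 = 0.2988
P(Wq > t) = ρ·e^{−(μ−λ)t} = 0.2988·e^{−0.6051}
= 0.2988·0.546013 = 0.163155

Final: 0.163155


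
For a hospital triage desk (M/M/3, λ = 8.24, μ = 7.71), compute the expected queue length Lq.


a = λ/μ = 1.0687; ρ = a/3 = 0.3562
P₀ = 0.338307
Lq = P₀·a^c·ρ / (c!·(1−ρ)²) = 0.338307·1.22073·0.3562/(6·0.41442)
= 0.05917

Final: 0.05917


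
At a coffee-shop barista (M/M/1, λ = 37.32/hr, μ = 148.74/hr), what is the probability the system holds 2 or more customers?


ρ = 37.32/148.74 = 0.2509
P(N ≥ n) = ρ^n = 0.2509^2 = 0.062955

Final: 0.062955


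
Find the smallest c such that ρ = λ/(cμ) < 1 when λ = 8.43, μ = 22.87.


Stability requires cμ > λ ⇔ c > λ/μ.
λ/μ = 8.43/22.87 = 0.3686
Minimum integer c = ⌊0.3686⌋ + 1 = 1
Check: 1·22.87 = 22.87 > 8.43, while 0·22.87 = 0.00 ≤ 8.43

Final: 1 servers


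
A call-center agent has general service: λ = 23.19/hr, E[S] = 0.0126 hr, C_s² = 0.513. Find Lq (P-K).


ρ = λ·E[S] = 23.19·0.0126 = 0.2922
Lq = ρ²(1+C_s²)/(2(1−ρ)) = 0.08538·(1+0.513)/(2·0.7078)
= 0.08538·1.5130/1.4156 = 0.09125

Final: 0.09125


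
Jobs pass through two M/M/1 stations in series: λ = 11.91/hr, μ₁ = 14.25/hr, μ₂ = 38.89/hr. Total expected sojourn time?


Each node sees arrival rate λ = 11.91/hr (tandem ⇒ throughput preserved).
W₁ = 1/(μ₁−λ) = 1/(14.25−11.91) = 0.42735 hr
W₂ = 1/(μ₂−λ) = 1/(38.89−11.91) = 0.03706 hr
W_total = W₁ + W₂ = 0.42735 + 0.03706 = 0.46441 hr

Final: 0.46441 hr


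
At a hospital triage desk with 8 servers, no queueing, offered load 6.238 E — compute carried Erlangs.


B(8,6.238) = 0.135205 (Erlang-B)
Carried load = a(1 − B) = 6.238·(1 − 0.135205) = 6.238·0.864795 = 5.3946 E

Final: 5.3946 Erlangs


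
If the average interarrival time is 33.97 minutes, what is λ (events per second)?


λ = 1/(interarrival time) in consistent units.
1 second = 0.0166667 min, so λ = 0.0166667/33.97 = 0.0004906 per second

Final: 0.0004906 /sec


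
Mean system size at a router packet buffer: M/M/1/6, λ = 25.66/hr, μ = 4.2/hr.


ρ = 25.66/4.2 = 6.1095
L = ρ[1 − (K+1)ρ^K + Kρ^(K+1)] / [(1−ρ)(1−ρ^(K+1))]
Numerator: 6.1095·(1 − 7·52004.888533 + 6·317725.104702) = 9422824.928976
Denominator: (-5.1095)·(-317724.104702) = 1623418.877835
L = 9422824.928976/1623418.877835 = 5.8043

Final: 5.8043


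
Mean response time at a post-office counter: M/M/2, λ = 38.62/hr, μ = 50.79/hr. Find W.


a = 0.7604; ρ = 0.3802; P₀ = 0.449073
Lq = P₀·a^c·ρ/(c!(1−ρ)²) = 0.12848
Wq = Lq/λ = 0.12848/38.62 = 0.003327 hr
W = Wq + 1/μ = 0.003327 + 0.01969 = 0.02302 hr

Final: 0.02302 hr


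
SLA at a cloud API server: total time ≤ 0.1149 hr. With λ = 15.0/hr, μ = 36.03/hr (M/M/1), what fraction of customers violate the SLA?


W ~ Exponential(μ−λ) for M/M/1.
μ − λ = 36.03 − 15.0 = 21.0300
P(W > t) = e^{−(μ−λ)t} = e^{−2.4163} = 0.089247

Final: 0.089247


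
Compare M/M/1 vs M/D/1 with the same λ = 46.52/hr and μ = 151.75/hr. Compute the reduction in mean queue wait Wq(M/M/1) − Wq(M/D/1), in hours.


ρ = 46.52/151.75 = 0.3066
Wq(M/M/1) = ρ/(μ−λ) = 0.3066/105.23 = 0.002913 hr
Wq(M/D/1) = ρ/(2(μ−λ)) = 0.001457 hr
Savings = 0.002913 − 0.001457 = 0.001457 hr

Final: 0.001457 hr


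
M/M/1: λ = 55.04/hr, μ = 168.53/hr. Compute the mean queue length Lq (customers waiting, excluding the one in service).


ρ = 55.04/168.53 = 0.3266
Lq = ρ²/(1−ρ) = 0.1067/0.6734 = 0.1584

Final: 0.1584


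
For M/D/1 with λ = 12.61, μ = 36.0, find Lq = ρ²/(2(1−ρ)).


ρ = 12.61/36.0 = 0.3503
M/D/1: Lq = ρ²/(2(1−ρ)) = 0.1227/(2·0.6497) = 0.09442

Final: 0.09442


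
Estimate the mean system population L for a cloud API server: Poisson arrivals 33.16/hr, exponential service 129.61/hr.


ρ = λ/μ = 33.16/129.61 = 0.2558
L = ρ/(1−ρ) = 0.2558/(1 − 0.2558) = 0.2558/0.7442 = 0.3438

Final: 0.3438


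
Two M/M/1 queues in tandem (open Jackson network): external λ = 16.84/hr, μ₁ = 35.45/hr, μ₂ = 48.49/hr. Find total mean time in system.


Each node sees arrival rate λ = 16.84/hr (tandem ⇒ throughput preserved).
W₁ = 1/(μ₁−λ) = 1/(35.45−16.84) = 0.05373 hr
W₂ = 1/(μ₂−λ) = 1/(48.49−16.84) = 0.03160 hr
W_total = W₁ + W₂ = 0.05373 + 0.03160 = 0.08533 hr

Final: 0.08533 hr


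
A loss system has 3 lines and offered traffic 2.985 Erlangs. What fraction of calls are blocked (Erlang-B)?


B(c,a) = (a^c/c!) / Σ_{k=0}^{c} a^k/k!
a^3/3! = 4.432837
Σ terms (k=0..3): 1.00000 + 2.98500 + 4.45511 + 4.43284 = 12.872949
B = 4.432837/12.872949 = 0.344353

Final: 0.344353


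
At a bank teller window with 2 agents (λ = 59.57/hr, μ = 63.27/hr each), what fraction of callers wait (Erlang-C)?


a = λ/μ = 0.9415; ρ = a/2 = 0.4708
P₀ = 0.359841 (from M/M/c formula)
C(c,a) = [a^c/(c!(1−ρ))]·P₀ = [0.88646/(2·0.5292)]·0.359841
= 0.83749·0.359841 = 0.301361

Final: 0.301361


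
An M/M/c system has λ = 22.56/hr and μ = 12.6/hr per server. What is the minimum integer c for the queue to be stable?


Stability requires cμ > λ ⇔ c > λ/μ.
λ/μ = 22.56/12.6 = 1.7905
Minimum integer c = ⌊1.7905⌋ + 1 = 2
Check: 2·12.6 = 25.20 > 22.56, while 1·12.6 = 12.60 ≤ 22.56

Final: 2 servers


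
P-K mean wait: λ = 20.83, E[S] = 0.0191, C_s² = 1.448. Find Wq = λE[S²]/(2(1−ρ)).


ρ = λ·E[S] = 20.83·0.0191 = 0.3979
E[S²] = E[S]²(1+C_s²) = 0.0191²·(1+1.448) = 0.0008931
Wq = λ·E[S²]/(2(1−ρ)) = 20.83·0.0008931/(2·0.6021) = 0.01545 hr

Final: 0.01545 hr


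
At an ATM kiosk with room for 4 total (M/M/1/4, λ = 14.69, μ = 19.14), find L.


ρ = 14.69/19.14 = 0.7675
L = ρ[1 − (K+1)ρ^K + Kρ^(K+1)] / [(1−ρ)(1−ρ^(K+1))]
Numerator: 0.7675·(1 − 5·0.346992 + 4·0.266317) = 0.253513
Denominator: (0.2325)·(0.733683) = 0.170579
L = 0.253513/0.170579 = 1.4862

Final: 1.4862


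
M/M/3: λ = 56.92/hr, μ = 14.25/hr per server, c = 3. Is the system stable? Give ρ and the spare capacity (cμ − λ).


Total capacity cμ = 3·14.25 = 42.75/hr
ρ = λ/(cμ) = 56.92/42.75 = 1.3315
Stable ⇔ ρ < 1: NO
Spare capacity = cμ − λ = 42.75 − 56.92 = -14.17/hr

Final: ρ = 1.3315; unstable; margin = -14.17/hr


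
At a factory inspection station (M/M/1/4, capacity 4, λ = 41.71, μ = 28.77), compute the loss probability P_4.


ρ = λ/μ = 41.71/28.77 = 1.4498
P_K = (1−ρ)ρ^K/(1−ρ^(K+1)) = (-0.4498·4.417752)/(1 − 6.404742)
= -1.986990/-5.404742 = 0.367638

Final: 0.367638


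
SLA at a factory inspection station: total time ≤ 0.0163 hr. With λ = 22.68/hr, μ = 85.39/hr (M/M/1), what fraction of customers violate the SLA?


W ~ Exponential(μ−λ) for M/M/1.
μ − λ = 85.39 − 22.68 = 62.7100
P(W > t) = e^{−(μ−λ)t} = e^{−1.0222} = 0.359812

Final: 0.359812


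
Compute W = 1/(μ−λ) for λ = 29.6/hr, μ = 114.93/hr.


W = 1/(μ−λ) = 1/(114.93 − 29.6) = 1/85.33 = 0.01172 hr

Final: 0.01172 hr


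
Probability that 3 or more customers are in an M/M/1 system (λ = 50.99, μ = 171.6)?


ρ = 50.99/171.6 = 0.2971
P(N ≥ n) = ρ^n = 0.2971^3 = 0.026236

Final: 0.026236


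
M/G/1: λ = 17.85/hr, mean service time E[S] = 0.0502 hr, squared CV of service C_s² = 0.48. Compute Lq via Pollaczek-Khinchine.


ρ = λ·E[S] = 17.85·0.0502 = 0.8961
Lq = ρ²(1+C_s²)/(2(1−ρ)) = 0.8029·(1+0.48)/(2·0.1039)
= 0.8029·1.4800/0.2079 = 5.71709

Final: 5.71709


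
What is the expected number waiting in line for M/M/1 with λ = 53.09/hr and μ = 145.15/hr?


ρ = 53.09/145.15 = 0.3658
Lq = ρ²/(1−ρ) = 0.1338/0.6342 = 0.2109

Final: 0.2109


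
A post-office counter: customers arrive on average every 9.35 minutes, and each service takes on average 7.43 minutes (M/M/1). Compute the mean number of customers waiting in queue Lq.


λ = 60/9.35 = 6.4171 /hr
μ = 60/7.43 = 8.0754 /hr
ρ = λ/μ = 6.4171/8.0754 = 0.7947
Lq = ρ²/(1−ρ) = 0.6315/0.2053 = 3.0751

Final: 3.0751


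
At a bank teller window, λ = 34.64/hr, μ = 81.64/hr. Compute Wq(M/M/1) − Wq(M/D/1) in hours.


ρ = 34.64/81.64 = 0.4243
Wq(M/M/1) = ρ/(μ−λ) = 0.4243/47.00 = 0.009028 hr
Wq(M/D/1) = ρ/(2(μ−λ)) = 0.004514 hr
Savings = 0.009028 − 0.004514 = 0.004514 hr

Final: 0.004514 hr


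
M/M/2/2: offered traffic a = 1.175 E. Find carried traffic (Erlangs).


B(2,1.175) = 0.240920 (Erlang-B)
Carried load = a(1 − B) = 1.175·(1 − 0.240920) = 1.175·0.759080 = 0.8919 E

Final: 0.8919 Erlangs


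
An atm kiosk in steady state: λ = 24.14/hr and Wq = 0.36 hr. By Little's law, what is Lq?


Lq = λWq = 24.14·0.36 = 8.6904

Final: 8.6904


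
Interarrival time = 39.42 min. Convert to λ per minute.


λ = 1/(interarrival time) in consistent units.
1 minute = 1 min, so λ = 1/39.42 = 0.02537 per minute

Final: 0.02537 /min


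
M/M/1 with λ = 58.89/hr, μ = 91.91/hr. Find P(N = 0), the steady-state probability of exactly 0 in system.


ρ = 58.89/91.91 = 0.6407
P_n = (1−ρ)·ρ^n = (1 − 0.6407)·0.6407^0 = 0.3593·1.000000 = 0.359264

Final: 0.359264


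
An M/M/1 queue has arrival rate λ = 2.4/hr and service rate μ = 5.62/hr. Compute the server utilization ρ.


ρ = λ/μ = 2.4/5.62 = 0.4270

Final: 0.4270


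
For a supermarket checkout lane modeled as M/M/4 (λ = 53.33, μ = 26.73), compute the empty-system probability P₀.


a = λ/μ = 53.33/26.73 = 1.9951; ρ = a/c = 0.4988
Σ_{k=0}^{3} a^k/k! (terms k=0..3) = 1.00000 + 1.99514 + 1.99028 + 1.32363 = 6.30905
Tail: a^4/(4!(1−ρ)) = 15.84494/(24·0.5012) = 1.31721
P₀ = 1/(6.30905 + 1.31721) = 1/7.62626 = 0.131126

Final: 0.131126


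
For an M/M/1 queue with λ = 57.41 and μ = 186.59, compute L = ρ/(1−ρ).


ρ = λ/μ = 57.41/186.59 = 0.3077
L = ρ/(1−ρ) = 0.3077/(1 − 0.3077) = 0.3077/0.6923 = 0.4444

Final: 0.4444


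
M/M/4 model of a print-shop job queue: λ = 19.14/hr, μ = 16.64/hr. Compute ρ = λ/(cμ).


ρ = λ/(cμ) = 19.14/(4·16.64) = 19.14/66.56 = 0.2876

Final: 0.2876


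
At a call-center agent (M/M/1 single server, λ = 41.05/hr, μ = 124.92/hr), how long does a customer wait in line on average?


ρ = 41.05/124.92 = 0.3286
Wq = ρ/(μ−λ) = 0.3286/(124.92 − 41.05) = 0.3286/83.87 = 0.003918 hr

Final: 0.003918 hr


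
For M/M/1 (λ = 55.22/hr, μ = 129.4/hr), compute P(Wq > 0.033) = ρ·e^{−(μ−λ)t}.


ρ = 55.22/129.4 = 0.4267
P(Wq > t) = ρ·e^{−(μ−λ)t} = 0.4267·e^{−2.4479}
= 0.4267·0.086472 = 0.036901

Final: 0.036901


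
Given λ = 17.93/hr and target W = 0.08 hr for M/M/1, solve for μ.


W = 1/(μ−λ) ⇒ μ − λ = 1/W = 1/0.08 = 12.5000
μ = λ + 1/W = 17.93 + 12.5000 = 30.4300 per hr

Final: 30.4300 /hr


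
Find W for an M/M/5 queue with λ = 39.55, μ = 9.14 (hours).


a = 4.3271; ρ = 0.8654; P₀ = 0.007313
Lq = P₀·a^c·ρ/(c!(1−ρ)²) = 4.41802
Wq = Lq/λ = 4.41802/39.55 = 0.11171 hr
W = Wq + 1/μ = 0.11171 + 0.10941 = 0.22112 hr

Final: 0.22112 hr


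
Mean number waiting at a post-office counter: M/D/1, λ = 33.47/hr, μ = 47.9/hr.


ρ = 33.47/47.9 = 0.6987
M/D/1: Lq = ρ²/(2(1−ρ)) = 0.4882/(2·0.3013) = 0.81036

Final: 0.81036


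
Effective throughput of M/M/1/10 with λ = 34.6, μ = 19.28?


ρ = 1.7946; P_K = (1−ρ)ρ^10/(1−ρ^11) = 0.443488
λ_eff = λ(1 − P_K) = 34.6·(1 − 0.443488) = 34.6·0.556512 = 19.2553 /hr

Final: 19.2553 /hr


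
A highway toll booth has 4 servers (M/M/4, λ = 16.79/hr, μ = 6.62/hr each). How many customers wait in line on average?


a = λ/μ = 2.5363; ρ = a/4 = 0.6341
P₀ = 0.070506
Lq = P₀·a^c·ρ / (c!·(1−ρ)²) = 0.070506·41.37813·0.6341/(24·0.13391)
= 0.57559

Final: 0.57559


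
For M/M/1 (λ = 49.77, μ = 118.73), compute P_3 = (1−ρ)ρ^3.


ρ = 49.77/118.73 = 0.4192
P_n = (1−ρ)·ρ^n = (1 − 0.4192)·0.4192^3 = 0.5808·0.073658 = 0.042782

Final: 0.042782


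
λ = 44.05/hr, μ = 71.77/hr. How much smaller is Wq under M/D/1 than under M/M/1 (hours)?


ρ = 44.05/71.77 = 0.6138
Wq(M/M/1) = ρ/(μ−λ) = 0.6138/27.72 = 0.02214 hr
Wq(M/D/1) = ρ/(2(μ−λ)) = 0.01107 hr
Savings = 0.02214 − 0.01107 = 0.01107 hr

Final: 0.01107 hr


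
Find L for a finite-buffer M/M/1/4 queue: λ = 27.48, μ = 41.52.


ρ = 27.48/41.52 = 0.6618
L = ρ[1 − (K+1)ρ^K + Kρ^(K+1)] / [(1−ρ)(1−ρ^(K+1))]
Numerator: 0.6618·(1 − 5·0.191883 + 4·0.126998) = 0.363074
Denominator: (0.3382)·(0.873002) = 0.295206
L = 0.363074/0.295206 = 1.2299

Final: 1.2299


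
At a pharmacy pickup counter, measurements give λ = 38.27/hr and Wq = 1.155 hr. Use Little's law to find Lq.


Lq = λWq = 38.27·1.155 = 44.2019

Final: 44.2019


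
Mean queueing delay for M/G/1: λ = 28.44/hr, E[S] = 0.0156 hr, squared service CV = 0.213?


ρ = λ·E[S] = 28.44·0.0156 = 0.4437
E[S²] = E[S]²(1+C_s²) = 0.0156²·(1+0.213) = 0.0002952
Wq = λ·E[S²]/(2(1−ρ)) = 28.44·0.0002952/(2·0.5563) = 0.007545 hr

Final: 0.007545 hr


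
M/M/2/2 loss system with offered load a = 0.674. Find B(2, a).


B(c,a) = (a^c/c!) / Σ_{k=0}^{c} a^k/k!
a^2/2! = 0.227138
Σ terms (k=0..2): 1.00000 + 0.67400 + 0.22714 = 1.901138
B = 0.227138/1.901138 = 0.119475

Final: 0.119475


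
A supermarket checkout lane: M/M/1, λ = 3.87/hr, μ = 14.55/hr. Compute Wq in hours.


ρ = 3.87/14.55 = 0.2660
Wq = ρ/(μ−λ) = 0.2660/(14.55 − 3.87) = 0.2660/10.68 = 0.02490 hr

Final: 0.02490 hr


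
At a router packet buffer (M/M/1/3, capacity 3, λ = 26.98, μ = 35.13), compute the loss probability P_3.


ρ = λ/μ = 26.98/35.13 = 0.7680
P_K = (1−ρ)ρ^K/(1−ρ^(K+1)) = (0.2320·0.452993)/(1 − 0.347901)
= 0.105092/0.652099 = 0.161160

Final: 0.161160


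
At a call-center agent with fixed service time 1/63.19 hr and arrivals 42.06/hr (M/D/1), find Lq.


ρ = 42.06/63.19 = 0.6656
M/D/1: Lq = ρ²/(2(1−ρ)) = 0.4430/(2·0.3344) = 0.66246

Final: 0.66246


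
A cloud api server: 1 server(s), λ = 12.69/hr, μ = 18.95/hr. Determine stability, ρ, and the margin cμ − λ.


Total capacity cμ = 1·18.95 = 18.95/hr
ρ = λ/(cμ) = 12.69/18.95 = 0.6697
Stable ⇔ ρ < 1: YES
Spare capacity = cμ − λ = 18.95 − 12.69 = 6.26/hr

Final: ρ = 0.6697; stable; margin = 6.26/hr


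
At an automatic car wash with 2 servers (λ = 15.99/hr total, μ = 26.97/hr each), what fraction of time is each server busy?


ρ = λ/(cμ) = 15.99/(2·26.97) = 15.99/53.94 = 0.2964

Final: 0.2964


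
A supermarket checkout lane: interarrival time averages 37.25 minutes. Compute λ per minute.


λ = 1/(interarrival time) in consistent units.
1 minute = 1 min, so λ = 1/37.25 = 0.02685 per minute

Final: 0.02685 /min


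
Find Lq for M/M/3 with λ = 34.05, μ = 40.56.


a = λ/μ = 0.8395; ρ = a/3 = 0.2798
P₀ = 0.429406
Lq = P₀·a^c·ρ / (c!·(1−ρ)²) = 0.429406·0.59164·0.2798/(6·0.51864)
= 0.02285

Final: 0.02285


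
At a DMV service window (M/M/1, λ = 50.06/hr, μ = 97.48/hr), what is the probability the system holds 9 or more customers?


ρ = 50.06/97.48 = 0.5135
P(N ≥ n) = ρ^n = 0.5135^9 = 0.002484

Final: 0.002484


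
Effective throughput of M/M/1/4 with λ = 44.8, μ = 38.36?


ρ = 1.1679; P_K = (1−ρ)ρ^4/(1−ρ^5) = 0.266332
λ_eff = λ(1 − P_K) = 44.8·(1 − 0.266332) = 44.8·0.733668 = 32.8683 /hr

Final: 32.8683 /hr


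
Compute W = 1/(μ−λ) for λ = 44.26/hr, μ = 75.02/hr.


W = 1/(μ−λ) = 1/(75.02 − 44.26) = 1/30.76 = 0.03251 hr

Final: 0.03251 hr


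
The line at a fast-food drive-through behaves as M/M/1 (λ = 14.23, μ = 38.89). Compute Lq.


ρ = 14.23/38.89 = 0.3659
Lq = ρ²/(1−ρ) = 0.1339/0.6341 = 0.2111

Final: 0.2111


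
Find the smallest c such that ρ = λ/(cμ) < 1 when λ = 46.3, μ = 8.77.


Stability requires cμ > λ ⇔ c > λ/μ.
λ/μ = 46.3/8.77 = 5.2794
Minimum integer c = ⌊5.2794⌋ + 1 = 6
Check: 6·8.77 = 52.62 > 46.3, while 5·8.77 = 43.85 ≤ 46.3

Final: 6 servers


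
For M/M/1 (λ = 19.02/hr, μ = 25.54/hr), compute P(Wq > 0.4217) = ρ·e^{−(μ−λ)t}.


ρ = 19.02/25.54 = 0.7447
P(Wq > t) = ρ·e^{−(μ−λ)t} = 0.7447·e^{−2.7495}
= 0.7447·0.063961 = 0.047633

Final: 0.047633


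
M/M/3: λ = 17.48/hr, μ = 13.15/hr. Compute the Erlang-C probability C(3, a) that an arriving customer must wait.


a = λ/μ = 1.3293; ρ = a/3 = 0.4431
P₀ = 0.255382 (from M/M/c formula)
C(c,a) = [a^c/(c!(1−ρ))]·P₀ = [2.34881/(6·0.5569)]·0.255382
= 0.70293·0.255382 = 0.179516

Final: 0.179516


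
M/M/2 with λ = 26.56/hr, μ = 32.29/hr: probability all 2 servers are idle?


a = λ/μ = 26.56/32.29 = 0.8225; ρ = a/c = 0.4113
Σ_{k=0}^{1} a^k/k! (terms k=0..1) = 1.00000 + 0.82255 = 1.82255
Tail: a^2/(2!(1−ρ)) = 0.67658/(2·0.5887) = 0.57461
P₀ = 1/(1.82255 + 0.57461) = 1/2.39716 = 0.417160

Final: 0.417160


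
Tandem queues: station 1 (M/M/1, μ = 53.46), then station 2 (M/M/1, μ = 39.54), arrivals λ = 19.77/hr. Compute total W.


Each node sees arrival rate λ = 19.77/hr (tandem ⇒ throughput preserved).
W₁ = 1/(μ₁−λ) = 1/(53.46−19.77) = 0.02968 hr
W₂ = 1/(μ₂−λ) = 1/(39.54−19.77) = 0.05058 hr
W_total = W₁ + W₂ = 0.02968 + 0.05058 = 0.08026 hr

Final: 0.08026 hr


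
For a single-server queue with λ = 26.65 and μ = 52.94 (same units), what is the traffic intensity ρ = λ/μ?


ρ = λ/μ = 26.65/52.94 = 0.5034

Final: 0.5034


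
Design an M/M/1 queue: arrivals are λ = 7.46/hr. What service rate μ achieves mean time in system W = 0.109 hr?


W = 1/(μ−λ) ⇒ μ − λ = 1/W = 1/0.109 = 9.1743
μ = λ + 1/W = 7.46 + 9.1743 = 16.6343 per hr

Final: 16.6343 /hr


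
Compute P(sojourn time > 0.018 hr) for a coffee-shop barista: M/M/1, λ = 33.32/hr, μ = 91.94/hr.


W ~ Exponential(μ−λ) for M/M/1.
μ − λ = 91.94 − 33.32 = 58.6200
P(W > t) = e^{−(μ−λ)t} = e^{−1.0552} = 0.348137

Final: 0.348137


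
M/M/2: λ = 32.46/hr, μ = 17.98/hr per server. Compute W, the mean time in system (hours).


a = 1.8053; ρ = 0.9027; P₀ = 0.051155
Lq = P₀·a^c·ρ/(c!(1−ρ)²) = 7.94337
Wq = Lq/λ = 7.94337/32.46 = 0.24471 hr
W = Wq + 1/μ = 0.24471 + 0.05562 = 0.30033 hr

Final: 0.30033 hr


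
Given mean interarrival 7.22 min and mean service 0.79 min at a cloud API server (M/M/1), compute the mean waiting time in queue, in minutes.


λ = 60/7.22 = 8.3102 /hr
μ = 60/0.79 = 75.9494 /hr
ρ = λ/μ = 8.3102/75.9494 = 0.1094
Wq = ρ/(μ−λ) = 0.1094/(75.9494−8.3102) = 0.001618 hr
In minutes: 0.001618·60 = 0.09706 min

Final: 0.09706 min


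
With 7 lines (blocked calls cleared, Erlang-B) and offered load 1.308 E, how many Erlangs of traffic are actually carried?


B(7,1.308) = 0.0003514 (Erlang-B)
Carried load = a(1 − B) = 1.308·(1 − 0.0003514) = 1.308·0.999649 = 1.3075 E

Final: 1.3075 Erlangs


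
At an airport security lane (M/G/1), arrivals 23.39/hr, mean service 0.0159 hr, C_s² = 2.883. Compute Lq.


ρ = λ·E[S] = 23.39·0.0159 = 0.3719
Lq = ρ²(1+C_s²)/(2(1−ρ)) = 0.1383·(1+2.883)/(2·0.6281)
= 0.1383·3.8830/1.2562 = 0.42753

Final: 0.42753


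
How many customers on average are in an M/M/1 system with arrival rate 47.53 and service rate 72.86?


ρ = λ/μ = 47.53/72.86 = 0.6523
L = ρ/(1−ρ) = 0.6523/(1 − 0.6523) = 0.6523/0.3477 = 1.8764

Final: 1.8764


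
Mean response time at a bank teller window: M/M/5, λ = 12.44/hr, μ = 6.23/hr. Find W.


a = 1.9968; ρ = 0.3994; P₀ = 0.134769
Lq = P₀·a^c·ρ/(c!(1−ρ)²) = 0.03946
Wq = Lq/λ = 0.03946/12.44 = 0.003172 hr
W = Wq + 1/μ = 0.003172 + 0.16051 = 0.16369 hr

Final: 0.16369 hr


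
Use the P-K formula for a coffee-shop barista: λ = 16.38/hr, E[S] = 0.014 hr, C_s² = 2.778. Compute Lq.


ρ = λ·E[S] = 16.38·0.014 = 0.2293
Lq = ρ²(1+C_s²)/(2(1−ρ)) = 0.05259·(1+2.778)/(2·0.7707)
= 0.05259·3.7780/1.5414 = 0.12890

Final: 0.12890


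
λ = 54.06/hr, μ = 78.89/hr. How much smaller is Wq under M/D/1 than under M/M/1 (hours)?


ρ = 54.06/78.89 = 0.6853
Wq(M/M/1) = ρ/(μ−λ) = 0.6853/24.83 = 0.02760 hr
Wq(M/D/1) = ρ/(2(μ−λ)) = 0.01380 hr
Savings = 0.02760 − 0.01380 = 0.01380 hr

Final: 0.01380 hr


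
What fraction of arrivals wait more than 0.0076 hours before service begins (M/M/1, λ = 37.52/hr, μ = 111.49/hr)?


ρ = 37.52/111.49 = 0.3365
P(Wq > t) = ρ·e^{−(μ−λ)t} = 0.3365·e^{−0.5622}
= 0.3365·0.569970 = 0.191813

Final: 0.191813


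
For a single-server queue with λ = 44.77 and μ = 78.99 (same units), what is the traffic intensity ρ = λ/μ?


ρ = λ/μ = 44.77/78.99 = 0.5668

Final: 0.5668


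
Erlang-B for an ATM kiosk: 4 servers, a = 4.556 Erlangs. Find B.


B(c,a) = (a^c/c!) / Σ_{k=0}^{c} a^k/k!
a^4/4! = 17.952446
Σ terms (k=0..4): 1.00000 + 4.55600 + 10.37857 + 15.76159 + 17.95245 = 49.648599
B = 17.952446/49.648599 = 0.361590

Final: 0.361590


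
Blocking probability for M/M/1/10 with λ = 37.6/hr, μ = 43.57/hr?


ρ = λ/μ = 37.6/43.57 = 0.8630
P_K = (1−ρ)ρ^K/(1−ρ^(K+1)) = (0.1370·0.229088)/(1 − 0.197698)
= 0.031390/0.802302 = 0.039125

Final: 0.039125


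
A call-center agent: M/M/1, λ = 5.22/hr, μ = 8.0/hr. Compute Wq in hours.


ρ = 5.22/8.0 = 0.6525
Wq = ρ/(μ−λ) = 0.6525/(8.0 − 5.22) = 0.6525/2.78 = 0.2347 hr

Final: 0.2347 hr


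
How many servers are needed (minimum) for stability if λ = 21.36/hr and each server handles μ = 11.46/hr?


Stability requires cμ > λ ⇔ c > λ/μ.
λ/μ = 21.36/11.46 = 1.8639
Minimum integer c = ⌊1.8639⌋ + 1 = 2
Check: 2·11.46 = 22.92 > 21.36, while 1·11.46 = 11.46 ≤ 21.36

Final: 2 servers


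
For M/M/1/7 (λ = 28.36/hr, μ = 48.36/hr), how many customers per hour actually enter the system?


ρ = 0.5864; P_K = (1−ρ)ρ^7/(1−ρ^8) = 0.010005
λ_eff = λ(1 − P_K) = 28.36·(1 − 0.010005) = 28.36·0.989995 = 28.0763 /hr

Final: 28.0763 /hr


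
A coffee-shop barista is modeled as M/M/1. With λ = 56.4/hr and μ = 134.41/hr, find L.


ρ = λ/μ = 56.4/134.41 = 0.4196
L = ρ/(1−ρ) = 0.4196/(1 − 0.4196) = 0.4196/0.5804 = 0.7230

Final: 0.7230


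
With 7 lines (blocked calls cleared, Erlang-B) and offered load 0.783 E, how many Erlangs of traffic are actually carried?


B(7,0.783) = 0.00001636 (Erlang-B)
Carried load = a(1 − B) = 0.783·(1 − 0.00001636) = 0.783·0.999984 = 0.7830 E

Final: 0.7830 Erlangs


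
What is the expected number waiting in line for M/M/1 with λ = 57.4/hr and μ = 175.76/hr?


ρ = 57.4/175.76 = 0.3266
Lq = ρ²/(1−ρ) = 0.1067/0.6734 = 0.1584

Final: 0.1584


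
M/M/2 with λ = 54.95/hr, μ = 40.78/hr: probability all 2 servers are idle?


a = λ/μ = 54.95/40.78 = 1.3475; ρ = a/c = 0.6737
Σ_{k=0}^{1} a^k/k! (terms k=0..1) = 1.00000 + 1.34747 = 2.34747
Tail: a^2/(2!(1−ρ)) = 1.81569/(2·0.3263) = 2.78255
P₀ = 1/(2.34747 + 2.78255) = 1/5.13003 = 0.194931

Final: 0.194931


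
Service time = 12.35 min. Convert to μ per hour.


μ = 1/(service time) in consistent units.
1 hour = 60 min, so μ = 60/12.35 = 4.8583 per hour

Final: 4.8583 /hr


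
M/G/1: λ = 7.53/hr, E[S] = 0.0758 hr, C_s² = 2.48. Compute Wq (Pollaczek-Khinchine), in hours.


ρ = λ·E[S] = 7.53·0.0758 = 0.5708
E[S²] = E[S]²(1+C_s²) = 0.0758²·(1+2.48) = 0.019995
Wq = λ·E[S²]/(2(1−ρ)) = 7.53·0.019995/(2·0.4292) = 0.17539 hr

Final: 0.17539 hr


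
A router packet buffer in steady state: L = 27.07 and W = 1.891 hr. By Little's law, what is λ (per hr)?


λ = L/W = 27.07/1.891 = 14.3152 /hr

Final: 14.3152 /hr


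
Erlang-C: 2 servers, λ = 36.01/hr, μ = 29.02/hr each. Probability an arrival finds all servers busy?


a = λ/μ = 1.2409; ρ = a/2 = 0.6204
P₀ = 0.234237 (from M/M/c formula)
C(c,a) = [a^c/(c!(1−ρ))]·P₀ = [1.53975/(2·0.3796)]·0.234237
= 2.02831·0.234237 = 0.475105

Final: 0.475105


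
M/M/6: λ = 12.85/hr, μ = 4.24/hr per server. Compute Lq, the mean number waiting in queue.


a = λ/μ = 3.0307; ρ = a/6 = 0.5051
P₀ = 0.047432
Lq = P₀·a^c·ρ / (c!·(1−ρ)²) = 0.047432·774.86069·0.5051/(720·0.24492)
= 0.10528

Final: 0.10528


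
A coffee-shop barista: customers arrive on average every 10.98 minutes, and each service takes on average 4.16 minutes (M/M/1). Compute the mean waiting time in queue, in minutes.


λ = 60/10.98 = 5.4645 /hr
μ = 60/4.16 = 14.4231 /hr
ρ = λ/μ = 5.4645/14.4231 = 0.3789
Wq = ρ/(μ−λ) = 0.3789/(14.4231−5.4645) = 0.04229 hr
In minutes: 0.04229·60 = 2.537 min

Final: 2.537 min


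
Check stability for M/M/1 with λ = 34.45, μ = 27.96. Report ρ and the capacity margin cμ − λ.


Total capacity cμ = 1·27.96 = 27.96/hr
ρ = λ/(cμ) = 34.45/27.96 = 1.2321
Stable ⇔ ρ < 1: NO
Spare capacity = cμ − λ = 27.96 − 34.45 = -6.49/hr

Final: ρ = 1.2321; unstable; margin = -6.49/hr


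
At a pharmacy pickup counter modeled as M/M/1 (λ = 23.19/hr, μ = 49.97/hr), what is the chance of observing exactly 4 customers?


ρ = 23.19/49.97 = 0.4641
P_n = (1−ρ)·ρ^n = (1 − 0.4641)·0.4641^4 = 0.5359·0.046384 = 0.024858

Final: 0.024858


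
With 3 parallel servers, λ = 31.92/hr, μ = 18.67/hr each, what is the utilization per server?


ρ = λ/(cμ) = 31.92/(3·18.67) = 31.92/56.01 = 0.5699

Final: 0.5699


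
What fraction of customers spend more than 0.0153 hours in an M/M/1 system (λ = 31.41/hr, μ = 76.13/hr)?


W ~ Exponential(μ−λ) for M/M/1.
μ − λ = 76.13 − 31.41 = 44.7200
P(W > t) = e^{−(μ−λ)t} = e^{−0.6842} = 0.504486

Final: 0.504486


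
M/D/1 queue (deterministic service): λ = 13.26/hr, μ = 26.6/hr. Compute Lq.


ρ = 13.26/26.6 = 0.4985
M/D/1: Lq = ρ²/(2(1−ρ)) = 0.2485/(2·0.5015) = 0.24775

Final: 0.24775


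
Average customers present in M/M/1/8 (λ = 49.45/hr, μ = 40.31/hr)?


ρ = 49.45/40.31 = 1.2267
L = ρ[1 − (K+1)ρ^K + Kρ^(K+1)] / [(1−ρ)(1−ρ^(K+1))]
Numerator: 1.2267·(1 − 9·5.128944 + 8·6.291895) = 6.347980
Denominator: (-0.2267)·(-5.291895) = 1.199899
L = 6.347980/1.199899 = 5.2904

Final: 5.2904


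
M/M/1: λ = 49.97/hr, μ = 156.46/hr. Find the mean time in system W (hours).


W = 1/(μ−λ) = 1/(156.46 − 49.97) = 1/106.49 = 0.009391 hr

Final: 0.009391 hr


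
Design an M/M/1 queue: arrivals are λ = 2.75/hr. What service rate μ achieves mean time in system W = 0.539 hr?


W = 1/(μ−λ) ⇒ μ − λ = 1/W = 1/0.539 = 1.8553
μ = λ + 1/W = 2.75 + 1.8553 = 4.6053 per hr

Final: 4.6053 /hr


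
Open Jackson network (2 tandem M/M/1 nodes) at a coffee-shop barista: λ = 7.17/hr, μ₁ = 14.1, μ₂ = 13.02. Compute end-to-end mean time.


Each node sees arrival rate λ = 7.17/hr (tandem ⇒ throughput preserved).
W₁ = 1/(μ₁−λ) = 1/(14.1−7.17) = 0.14430 hr
W₂ = 1/(μ₂−λ) = 1/(13.02−7.17) = 0.17094 hr
W_total = W₁ + W₂ = 0.14430 + 0.17094 = 0.31524 hr

Final: 0.31524 hr


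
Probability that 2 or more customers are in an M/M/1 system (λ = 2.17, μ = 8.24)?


ρ = 2.17/8.24 = 0.2633
P(N ≥ n) = ρ^n = 0.2633^2 = 0.069353

Final: 0.069353


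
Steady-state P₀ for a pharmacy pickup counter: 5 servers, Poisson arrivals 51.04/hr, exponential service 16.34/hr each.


a = λ/μ = 51.04/16.34 = 3.1236; ρ = a/c = 0.6247
Σ_{k=0}^{4} a^k/k! (terms k=0..4) = 1.00000 + 3.12362 + 4.87851 + 5.07954 + 3.96664 = 18.04832
Tail: a^5/(5!(1−ρ)) = 297.36720/(120·0.3753) = 6.60331
P₀ = 1/(18.04832 + 6.60331) = 1/24.65163 = 0.040565

Final: 0.040565


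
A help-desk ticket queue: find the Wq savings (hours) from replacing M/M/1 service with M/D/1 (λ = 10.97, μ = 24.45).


ρ = 10.97/24.45 = 0.4487
Wq(M/M/1) = ρ/(μ−λ) = 0.4487/13.48 = 0.03328 hr
Wq(M/D/1) = ρ/(2(μ−λ)) = 0.01664 hr
Savings = 0.03328 − 0.01664 = 0.01664 hr

Final: 0.01664 hr
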